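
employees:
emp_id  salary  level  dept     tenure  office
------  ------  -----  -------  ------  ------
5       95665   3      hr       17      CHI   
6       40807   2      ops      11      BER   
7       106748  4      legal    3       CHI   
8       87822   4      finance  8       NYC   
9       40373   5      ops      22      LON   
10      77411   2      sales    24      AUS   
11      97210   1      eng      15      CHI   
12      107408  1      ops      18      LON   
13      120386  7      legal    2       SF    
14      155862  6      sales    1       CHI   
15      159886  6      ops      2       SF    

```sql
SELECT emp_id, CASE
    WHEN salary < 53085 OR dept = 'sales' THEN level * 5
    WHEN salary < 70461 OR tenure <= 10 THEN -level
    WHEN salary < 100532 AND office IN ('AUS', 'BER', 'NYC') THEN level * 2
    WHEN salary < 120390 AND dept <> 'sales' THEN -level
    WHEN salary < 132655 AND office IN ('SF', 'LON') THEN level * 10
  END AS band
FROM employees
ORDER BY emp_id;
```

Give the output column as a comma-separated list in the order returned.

-3, 10, -4, -4, 25, 10, -1, -1, -7, 30, -6

emp_id=5: salary < 120390 AND dept <> 'sales' → -3
emp_id=6: salary < 53085 OR dept = 'sales' → 10
emp_id=7: salary < 70461 OR tenure <= 10 → -4
emp_id=8: salary < 70461 OR tenure <= 10 → -4
emp_id=9: salary < 53085 OR dept = 'sales' → 25
emp_id=10: salary < 53085 OR dept = 'sales' → 10
emp_id=11: salary < 120390 AND dept <> 'sales' → -1
emp_id=12: salary < 120390 AND dept <> 'sales' → -1
emp_id=13: salary < 70461 OR tenure <= 10 → -7
emp_id=14: salary < 53085 OR dept = 'sales' → 30
emp_id=15: salary < 70461 OR tenure <= 10 → -6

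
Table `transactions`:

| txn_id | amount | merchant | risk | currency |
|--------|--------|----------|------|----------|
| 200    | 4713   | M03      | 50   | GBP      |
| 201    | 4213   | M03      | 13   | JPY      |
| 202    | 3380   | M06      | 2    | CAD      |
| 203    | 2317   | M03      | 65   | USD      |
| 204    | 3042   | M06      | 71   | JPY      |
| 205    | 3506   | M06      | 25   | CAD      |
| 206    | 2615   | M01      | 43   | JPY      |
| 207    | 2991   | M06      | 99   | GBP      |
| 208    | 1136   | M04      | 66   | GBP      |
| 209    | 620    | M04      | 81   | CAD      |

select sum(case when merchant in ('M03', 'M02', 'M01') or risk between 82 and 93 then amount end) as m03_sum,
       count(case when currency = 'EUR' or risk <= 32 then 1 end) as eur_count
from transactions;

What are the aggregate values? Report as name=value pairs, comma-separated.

[m03_sum: merchant in ('M03', 'M02', 'M01') or risk between 82 and 93]
txn_id=200: ✓ → 4713
txn_id=201: ✓ → 4213
txn_id=202: ✗
txn_id=203: ✓ → 2317
txn_id=204: ✗
txn_id=205: ✗
txn_id=206: ✓ → 2615
txn_id=207: ✗
txn_id=208: ✗
txn_id=209: ✗
m03_sum = 4713 + 4213 + 2317 + 2615 = 13858
—
[eur_count: currency = 'EUR' or risk <= 32]
txn_id=200: ✗
txn_id=201: ✓ → 1
txn_id=202: ✓ → 1
txn_id=203: ✗
txn_id=204: ✗
txn_id=205: ✓ → 1
txn_id=206: ✗
txn_id=207: ✗
txn_id=208: ✗
txn_id=209: ✗
eur_count = COUNT(1, 1, 1) = 3

m03_sum=13858, eur_count=3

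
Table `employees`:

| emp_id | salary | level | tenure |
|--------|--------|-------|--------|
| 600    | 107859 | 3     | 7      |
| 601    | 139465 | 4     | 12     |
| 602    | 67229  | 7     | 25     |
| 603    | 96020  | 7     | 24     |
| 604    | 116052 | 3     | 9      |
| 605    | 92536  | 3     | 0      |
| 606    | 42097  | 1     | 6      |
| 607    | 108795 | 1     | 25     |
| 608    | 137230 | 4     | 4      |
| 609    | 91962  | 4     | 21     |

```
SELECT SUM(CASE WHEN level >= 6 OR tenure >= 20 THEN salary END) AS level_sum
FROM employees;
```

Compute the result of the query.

364006

emp_id=600: ✗
emp_id=601: ✗
emp_id=602: ✓ → 67229
emp_id=603: ✓ → 96020
emp_id=604: ✗
emp_id=605: ✗
emp_id=606: ✗
emp_id=607: ✓ → 108795
emp_id=608: ✗
emp_id=609: ✓ → 91962
level_sum = 67229 + 96020 + 108795 + 91962 = 364006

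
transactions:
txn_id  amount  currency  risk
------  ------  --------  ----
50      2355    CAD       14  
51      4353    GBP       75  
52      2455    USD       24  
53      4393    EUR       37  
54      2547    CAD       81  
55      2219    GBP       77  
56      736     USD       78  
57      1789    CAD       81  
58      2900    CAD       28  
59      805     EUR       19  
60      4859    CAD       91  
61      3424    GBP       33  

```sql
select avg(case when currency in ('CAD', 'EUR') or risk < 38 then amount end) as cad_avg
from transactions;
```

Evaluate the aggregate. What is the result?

2836.3333333333

txn_id=50: ✓ → 2355
txn_id=51: ✗
txn_id=52: ✓ → 2455
txn_id=53: ✓ → 4393
txn_id=54: ✓ → 2547
txn_id=55: ✗
txn_id=56: ✗
txn_id=57: ✓ → 1789
txn_id=58: ✓ → 2900
txn_id=59: ✓ → 805
txn_id=60: ✓ → 4859
txn_id=61: ✓ → 3424
cad_avg = (2355 + 2455 + 4393 + 2547 + 1789 + 2900 + 805 + 4859 + 3424) / 9 = 2836.3333333333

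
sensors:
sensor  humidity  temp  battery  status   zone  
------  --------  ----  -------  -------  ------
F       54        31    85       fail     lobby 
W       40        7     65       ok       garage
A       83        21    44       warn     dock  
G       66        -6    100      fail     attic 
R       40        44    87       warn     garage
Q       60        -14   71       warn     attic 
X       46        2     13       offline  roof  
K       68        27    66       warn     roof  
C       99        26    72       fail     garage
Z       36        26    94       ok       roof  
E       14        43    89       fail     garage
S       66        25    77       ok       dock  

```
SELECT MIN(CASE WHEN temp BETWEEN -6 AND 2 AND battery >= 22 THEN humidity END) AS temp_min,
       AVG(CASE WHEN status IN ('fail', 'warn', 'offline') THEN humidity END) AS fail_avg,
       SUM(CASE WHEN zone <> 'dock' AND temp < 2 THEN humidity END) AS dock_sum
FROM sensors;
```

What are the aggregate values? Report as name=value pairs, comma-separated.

temp_min=66, fail_avg=58.8888888889, dock_sum=126

[temp_min: temp BETWEEN -6 AND 2 AND battery >= 22]
sensor=F: ✗
sensor=W: ✗
sensor=A: ✗
sensor=G: ✓ → 66
sensor=R: ✗
sensor=Q: ✗
sensor=X: ✗
sensor=K: ✗
sensor=C: ✗
sensor=Z: ✗
sensor=E: ✗
sensor=S: ✗
temp_min = MIN(66) = 66
—
[fail_avg: status IN ('fail', 'warn', 'offline')]
sensor=F: ✓ → 54
sensor=W: ✗
sensor=A: ✓ → 83
sensor=G: ✓ → 66
sensor=R: ✓ → 40
sensor=Q: ✓ → 60
sensor=X: ✓ → 46
sensor=K: ✓ → 68
sensor=C: ✓ → 99
sensor=Z: ✗
sensor=E: ✓ → 14
sensor=S: ✗
fail_avg = (54 + 83 + 66 + 40 + 60 + 46 + 68 + 99 + 14) / 9 = 58.8888888889
—
[dock_sum: zone <> 'dock' AND temp < 2]
sensor=F: ✗
sensor=W: ✗
sensor=A: ✗
sensor=G: ✓ → 66
sensor=R: ✗
sensor=Q: ✓ → 60
sensor=X: ✗
sensor=K: ✗
sensor=C: ✗
sensor=Z: ✗
sensor=E: ✗
sensor=S: ✗
dock_sum = 66 + 60 = 126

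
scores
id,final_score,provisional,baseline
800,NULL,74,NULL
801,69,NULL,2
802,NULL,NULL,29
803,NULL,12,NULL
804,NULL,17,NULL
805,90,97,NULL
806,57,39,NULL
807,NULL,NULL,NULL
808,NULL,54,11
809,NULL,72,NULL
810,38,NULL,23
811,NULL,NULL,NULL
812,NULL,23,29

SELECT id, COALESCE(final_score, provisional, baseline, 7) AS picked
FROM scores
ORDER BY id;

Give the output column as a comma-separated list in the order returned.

id=800: final_score=NULL, provisional=74 → 74
id=801: final_score=69 → 69
id=802: final_score=NULL, provisional=NULL, baseline=29 → 29
id=803: final_score=NULL, provisional=12 → 12
id=804: final_score=NULL, provisional=17 → 17
id=805: final_score=90 → 90
id=806: final_score=57 → 57
id=807: final_score=NULL, provisional=NULL, baseline=NULL, → literal 7 → 7
id=808: final_score=NULL, provisional=54 → 54
id=809: final_score=NULL, provisional=72 → 72
id=810: final_score=38 → 38
id=811: final_score=NULL, provisional=NULL, baseline=NULL, → literal 7 → 7
id=812: final_score=NULL, provisional=23 → 23

74, 69, 29, 12, 17, 90, 57, 7, 54, 72, 38, 7, 23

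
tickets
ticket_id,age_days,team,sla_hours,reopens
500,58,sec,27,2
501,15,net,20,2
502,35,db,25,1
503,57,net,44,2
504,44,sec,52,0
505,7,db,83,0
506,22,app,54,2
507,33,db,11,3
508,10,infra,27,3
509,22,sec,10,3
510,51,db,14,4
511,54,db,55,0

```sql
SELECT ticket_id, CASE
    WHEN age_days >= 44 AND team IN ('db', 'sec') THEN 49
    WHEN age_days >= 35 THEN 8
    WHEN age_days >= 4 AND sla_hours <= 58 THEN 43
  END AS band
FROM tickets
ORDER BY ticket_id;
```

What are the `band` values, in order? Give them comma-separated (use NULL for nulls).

ticket_id=500: age_days >= 44 AND team IN ('db', 'sec') → 49
ticket_id=501: age_days >= 4 AND sla_hours <= 58 → 43
ticket_id=502: age_days >= 35 → 8
ticket_id=503: age_days >= 35 → 8
ticket_id=504: age_days >= 44 AND team IN ('db', 'sec') → 49
ticket_id=505: (no match → NULL) → NULL
ticket_id=506: age_days >= 4 AND sla_hours <= 58 → 43
ticket_id=507: age_days >= 4 AND sla_hours <= 58 → 43
ticket_id=508: age_days >= 4 AND sla_hours <= 58 → 43
ticket_id=509: age_days >= 4 AND sla_hours <= 58 → 43
ticket_id=510: age_days >= 44 AND team IN ('db', 'sec') → 49
ticket_id=511: age_days >= 44 AND team IN ('db', 'sec') → 49

49, 43, 8, 8, 49, NULL, 43, 43, 43, 43, 49, 49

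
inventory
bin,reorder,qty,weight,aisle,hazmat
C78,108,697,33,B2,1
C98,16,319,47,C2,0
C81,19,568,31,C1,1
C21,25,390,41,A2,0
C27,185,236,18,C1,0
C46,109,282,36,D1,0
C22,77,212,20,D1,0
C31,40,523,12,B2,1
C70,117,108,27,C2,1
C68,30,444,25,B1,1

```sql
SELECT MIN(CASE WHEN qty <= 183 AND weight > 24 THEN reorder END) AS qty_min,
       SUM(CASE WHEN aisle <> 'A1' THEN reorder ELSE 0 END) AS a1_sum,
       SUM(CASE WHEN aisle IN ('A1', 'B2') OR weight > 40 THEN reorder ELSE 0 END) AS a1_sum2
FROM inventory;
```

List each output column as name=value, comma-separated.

qty_min=117, a1_sum=726, a1_sum2=189

[qty_min: qty <= 183 AND weight > 24]
bin=C78: ✗
bin=C98: ✗
bin=C81: ✗
bin=C21: ✗
bin=C27: ✗
bin=C46: ✗
bin=C22: ✗
bin=C31: ✗
bin=C70: ✓ → 117
bin=C68: ✗
qty_min = MIN(117) = 117
—
[a1_sum: aisle <> 'A1']
bin=C78: ✓ → 108
bin=C98: ✓ → 16
bin=C81: ✓ → 19
bin=C21: ✓ → 25
bin=C27: ✓ → 185
bin=C46: ✓ → 109
bin=C22: ✓ → 77
bin=C31: ✓ → 40
bin=C70: ✓ → 117
bin=C68: ✓ → 30
a1_sum = 108 + 16 + 19 + 25 + 185 + 109 + 77 + 40 + 117 + 30 = 726
—
[a1_sum2: aisle IN ('A1', 'B2') OR weight > 40]
bin=C78: ✓ → 108
bin=C98: ✓ → 16
bin=C81: ✗
bin=C21: ✓ → 25
bin=C27: ✗
bin=C46: ✗
bin=C22: ✗
bin=C31: ✓ → 40
bin=C70: ✗
bin=C68: ✗
a1_sum2 = 108 + 16 + 25 + 40 = 189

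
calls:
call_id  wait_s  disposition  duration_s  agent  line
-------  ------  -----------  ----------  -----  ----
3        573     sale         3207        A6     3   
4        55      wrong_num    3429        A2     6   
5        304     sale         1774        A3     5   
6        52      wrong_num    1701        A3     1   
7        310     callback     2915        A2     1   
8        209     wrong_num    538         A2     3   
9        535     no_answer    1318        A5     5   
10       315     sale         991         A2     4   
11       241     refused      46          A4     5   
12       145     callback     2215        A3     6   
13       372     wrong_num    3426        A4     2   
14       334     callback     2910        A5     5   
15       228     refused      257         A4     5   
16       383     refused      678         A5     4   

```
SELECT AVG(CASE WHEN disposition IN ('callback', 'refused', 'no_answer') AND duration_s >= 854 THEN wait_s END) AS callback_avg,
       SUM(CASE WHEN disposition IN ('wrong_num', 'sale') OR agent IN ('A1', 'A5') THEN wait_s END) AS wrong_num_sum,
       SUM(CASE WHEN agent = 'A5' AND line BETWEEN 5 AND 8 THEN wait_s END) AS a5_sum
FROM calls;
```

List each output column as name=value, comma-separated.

[callback_avg: disposition IN ('callback', 'refused', 'no_answer') AND duration_s >= 854]
call_id=3: ✗
call_id=4: ✗
call_id=5: ✗
call_id=6: ✗
call_id=7: ✓ → 310
call_id=8: ✗
call_id=9: ✓ → 535
call_id=10: ✗
call_id=11: ✗
call_id=12: ✓ → 145
call_id=13: ✗
call_id=14: ✓ → 334
call_id=15: ✗
call_id=16: ✗
callback_avg = (310 + 535 + 145 + 334) / 4 = 331
—
[wrong_num_sum: disposition IN ('wrong_num', 'sale') OR agent IN ('A1', 'A5')]
call_id=3: ✓ → 573
call_id=4: ✓ → 55
call_id=5: ✓ → 304
call_id=6: ✓ → 52
call_id=7: ✗
call_id=8: ✓ → 209
call_id=9: ✓ → 535
call_id=10: ✓ → 315
call_id=11: ✗
call_id=12: ✗
call_id=13: ✓ → 372
call_id=14: ✓ → 334
call_id=15: ✗
call_id=16: ✓ → 383
wrong_num_sum = 573 + 55 + 304 + 52 + 209 + 535 + 315 + 372 + 334 + 383 = 3132
—
[a5_sum: agent = 'A5' AND line BETWEEN 5 AND 8]
call_id=3: ✗
call_id=4: ✗
call_id=5: ✗
call_id=6: ✗
call_id=7: ✗
call_id=8: ✗
call_id=9: ✓ → 535
call_id=10: ✗
call_id=11: ✗
call_id=12: ✗
call_id=13: ✗
call_id=14: ✓ → 334
call_id=15: ✗
call_id=16: ✗
a5_sum = 535 + 334 = 869

callback_avg=331, wrong_num_sum=3132, a5_sum=869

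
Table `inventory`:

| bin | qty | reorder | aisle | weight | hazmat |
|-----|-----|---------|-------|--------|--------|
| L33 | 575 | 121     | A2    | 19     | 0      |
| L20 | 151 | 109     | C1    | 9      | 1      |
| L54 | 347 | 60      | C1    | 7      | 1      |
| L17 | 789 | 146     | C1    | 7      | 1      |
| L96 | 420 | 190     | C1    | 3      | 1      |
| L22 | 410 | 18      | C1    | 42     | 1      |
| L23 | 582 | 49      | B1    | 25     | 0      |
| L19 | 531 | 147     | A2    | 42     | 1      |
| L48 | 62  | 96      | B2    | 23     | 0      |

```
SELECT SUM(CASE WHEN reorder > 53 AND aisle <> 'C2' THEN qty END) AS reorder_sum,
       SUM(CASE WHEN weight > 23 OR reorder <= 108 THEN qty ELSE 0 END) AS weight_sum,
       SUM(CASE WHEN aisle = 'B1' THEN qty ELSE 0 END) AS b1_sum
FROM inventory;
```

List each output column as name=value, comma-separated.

reorder_sum=2875, weight_sum=1932, b1_sum=582

[reorder_sum: reorder > 53 AND aisle <> 'C2']
bin=L33: ✓ → 575
bin=L20: ✓ → 151
bin=L54: ✓ → 347
bin=L17: ✓ → 789
bin=L96: ✓ → 420
bin=L22: ✗
bin=L23: ✗
bin=L19: ✓ → 531
bin=L48: ✓ → 62
reorder_sum = 575 + 151 + 347 + 789 + 420 + 531 + 62 = 2875
—
[weight_sum: weight > 23 OR reorder <= 108]
bin=L33: ✗
bin=L20: ✗
bin=L54: ✓ → 347
bin=L17: ✗
bin=L96: ✗
bin=L22: ✓ → 410
bin=L23: ✓ → 582
bin=L19: ✓ → 531
bin=L48: ✓ → 62
weight_sum = 347 + 410 + 582 + 531 + 62 = 1932
—
[b1_sum: aisle = 'B1']
bin=L33: ✗
bin=L20: ✗
bin=L54: ✗
bin=L17: ✗
bin=L96: ✗
bin=L22: ✗
bin=L23: ✓ → 582
bin=L19: ✗
bin=L48: ✗
b1_sum = 582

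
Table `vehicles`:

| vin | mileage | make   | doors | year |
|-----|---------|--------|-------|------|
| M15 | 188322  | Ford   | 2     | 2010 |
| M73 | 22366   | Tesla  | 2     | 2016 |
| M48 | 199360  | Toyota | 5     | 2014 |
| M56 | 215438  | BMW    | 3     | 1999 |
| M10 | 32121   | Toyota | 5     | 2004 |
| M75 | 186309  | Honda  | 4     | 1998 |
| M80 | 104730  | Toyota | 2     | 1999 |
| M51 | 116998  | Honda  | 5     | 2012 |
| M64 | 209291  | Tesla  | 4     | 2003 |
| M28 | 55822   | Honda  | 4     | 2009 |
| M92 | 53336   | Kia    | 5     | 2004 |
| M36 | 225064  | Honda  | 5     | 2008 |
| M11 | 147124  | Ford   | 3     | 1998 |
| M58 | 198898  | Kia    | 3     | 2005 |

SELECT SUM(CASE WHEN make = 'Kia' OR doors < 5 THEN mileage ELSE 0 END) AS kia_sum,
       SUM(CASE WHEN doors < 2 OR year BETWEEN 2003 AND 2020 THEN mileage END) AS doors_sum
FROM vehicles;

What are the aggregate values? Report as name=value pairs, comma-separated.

[kia_sum: make = 'Kia' OR doors < 5]
vin=M15: ✓ → 188322
vin=M73: ✓ → 22366
vin=M48: ✗
vin=M56: ✓ → 215438
vin=M10: ✗
vin=M75: ✓ → 186309
vin=M80: ✓ → 104730
vin=M51: ✗
vin=M64: ✓ → 209291
vin=M28: ✓ → 55822
vin=M92: ✓ → 53336
vin=M36: ✗
vin=M11: ✓ → 147124
vin=M58: ✓ → 198898
kia_sum = 188322 + 22366 + 215438 + 186309 + 104730 + 209291 + 55822 + 53336 + 147124 + 198898 = 1381636
—
[doors_sum: doors < 2 OR year BETWEEN 2003 AND 2020]
vin=M15: ✓ → 188322
vin=M73: ✓ → 22366
vin=M48: ✓ → 199360
vin=M56: ✗
vin=M10: ✓ → 32121
vin=M75: ✗
vin=M80: ✗
vin=M51: ✓ → 116998
vin=M64: ✓ → 209291
vin=M28: ✓ → 55822
vin=M92: ✓ → 53336
vin=M36: ✓ → 225064
vin=M11: ✗
vin=M58: ✓ → 198898
doors_sum = 188322 + 22366 + 199360 + 32121 + 116998 + 209291 + 55822 + 53336 + 225064 + 198898 = 1301578

kia_sum=1381636, doors_sum=1301578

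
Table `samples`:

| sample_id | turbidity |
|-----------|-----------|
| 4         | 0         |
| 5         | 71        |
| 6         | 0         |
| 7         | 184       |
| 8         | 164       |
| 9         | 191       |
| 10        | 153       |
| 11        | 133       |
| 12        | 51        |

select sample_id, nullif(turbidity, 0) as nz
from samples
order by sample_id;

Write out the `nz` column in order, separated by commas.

sample_id=4: turbidity=0 vs 0: equal → NULL
sample_id=5: turbidity=71 vs 0: differ → 71
sample_id=6: turbidity=0 vs 0: equal → NULL
sample_id=7: turbidity=184 vs 0: differ → 184
sample_id=8: turbidity=164 vs 0: differ → 164
sample_id=9: turbidity=191 vs 0: differ → 191
sample_id=10: turbidity=153 vs 0: differ → 153
sample_id=11: turbidity=133 vs 0: differ → 133
sample_id=12: turbidity=51 vs 0: differ → 51

NULL, 71, NULL, 184, 164, 191, 153, 133, 51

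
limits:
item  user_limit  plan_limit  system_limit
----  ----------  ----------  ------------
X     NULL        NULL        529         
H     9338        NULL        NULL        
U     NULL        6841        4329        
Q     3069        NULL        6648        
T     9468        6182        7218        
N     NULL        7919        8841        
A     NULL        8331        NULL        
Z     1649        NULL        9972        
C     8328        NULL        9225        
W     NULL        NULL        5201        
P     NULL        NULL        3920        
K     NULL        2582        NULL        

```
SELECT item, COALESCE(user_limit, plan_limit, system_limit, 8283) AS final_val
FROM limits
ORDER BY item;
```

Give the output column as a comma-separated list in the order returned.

item=A: user_limit=NULL, plan_limit=8331 → 8331
item=C: user_limit=8328 → 8328
item=H: user_limit=9338 → 9338
item=K: user_limit=NULL, plan_limit=2582 → 2582
item=N: user_limit=NULL, plan_limit=7919 → 7919
item=P: user_limit=NULL, plan_limit=NULL, system_limit=3920 → 3920
item=Q: user_limit=3069 → 3069
item=T: user_limit=9468 → 9468
item=U: user_limit=NULL, plan_limit=6841 → 6841
item=W: user_limit=NULL, plan_limit=NULL, system_limit=5201 → 5201
item=X: user_limit=NULL, plan_limit=NULL, system_limit=529 → 529
item=Z: user_limit=1649 → 1649

8331, 8328, 9338, 2582, 7919, 3920, 3069, 9468, 6841, 5201, 529, 1649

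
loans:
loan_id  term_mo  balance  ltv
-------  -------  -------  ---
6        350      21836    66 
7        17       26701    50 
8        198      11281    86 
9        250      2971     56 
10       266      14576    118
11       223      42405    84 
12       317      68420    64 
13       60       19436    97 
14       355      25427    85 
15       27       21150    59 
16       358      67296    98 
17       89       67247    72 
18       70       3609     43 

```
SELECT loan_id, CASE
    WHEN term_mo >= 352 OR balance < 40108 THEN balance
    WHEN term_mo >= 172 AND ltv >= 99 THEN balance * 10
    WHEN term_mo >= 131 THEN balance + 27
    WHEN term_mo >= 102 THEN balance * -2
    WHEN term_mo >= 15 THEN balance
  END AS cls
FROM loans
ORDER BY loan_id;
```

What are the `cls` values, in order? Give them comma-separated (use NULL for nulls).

loan_id=6: term_mo >= 352 OR balance < 40108 → 21836
loan_id=7: term_mo >= 352 OR balance < 40108 → 26701
loan_id=8: term_mo >= 352 OR balance < 40108 → 11281
loan_id=9: term_mo >= 352 OR balance < 40108 → 2971
loan_id=10: term_mo >= 352 OR balance < 40108 → 14576
loan_id=11: term_mo >= 131 → 42432
loan_id=12: term_mo >= 131 → 68447
loan_id=13: term_mo >= 352 OR balance < 40108 → 19436
loan_id=14: term_mo >= 352 OR balance < 40108 → 25427
loan_id=15: term_mo >= 352 OR balance < 40108 → 21150
loan_id=16: term_mo >= 352 OR balance < 40108 → 67296
loan_id=17: term_mo >= 15 → 67247
loan_id=18: term_mo >= 352 OR balance < 40108 → 3609

21836, 26701, 11281, 2971, 14576, 42432, 68447, 19436, 25427, 21150, 67296, 67247, 3609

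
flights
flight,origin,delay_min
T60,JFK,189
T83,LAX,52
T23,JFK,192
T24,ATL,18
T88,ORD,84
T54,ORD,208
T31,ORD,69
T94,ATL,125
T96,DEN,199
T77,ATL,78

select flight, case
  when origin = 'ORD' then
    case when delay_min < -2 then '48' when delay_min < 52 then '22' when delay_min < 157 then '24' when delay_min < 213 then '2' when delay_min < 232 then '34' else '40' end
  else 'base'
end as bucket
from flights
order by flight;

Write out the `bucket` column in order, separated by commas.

flight=T23: origin='JFK' → outer ELSE → base
flight=T24: origin='ATL' → outer ELSE → base
flight=T31: origin='ORD' → inner[delay_min < 157] → 24
flight=T54: origin='ORD' → inner[delay_min < 213] → 2
flight=T60: origin='JFK' → outer ELSE → base
flight=T77: origin='ATL' → outer ELSE → base
flight=T83: origin='LAX' → outer ELSE → base
flight=T88: origin='ORD' → inner[delay_min < 157] → 24
flight=T94: origin='ATL' → outer ELSE → base
flight=T96: origin='DEN' → outer ELSE → base

base, base, 24, 2, base, base, base, 24, base, base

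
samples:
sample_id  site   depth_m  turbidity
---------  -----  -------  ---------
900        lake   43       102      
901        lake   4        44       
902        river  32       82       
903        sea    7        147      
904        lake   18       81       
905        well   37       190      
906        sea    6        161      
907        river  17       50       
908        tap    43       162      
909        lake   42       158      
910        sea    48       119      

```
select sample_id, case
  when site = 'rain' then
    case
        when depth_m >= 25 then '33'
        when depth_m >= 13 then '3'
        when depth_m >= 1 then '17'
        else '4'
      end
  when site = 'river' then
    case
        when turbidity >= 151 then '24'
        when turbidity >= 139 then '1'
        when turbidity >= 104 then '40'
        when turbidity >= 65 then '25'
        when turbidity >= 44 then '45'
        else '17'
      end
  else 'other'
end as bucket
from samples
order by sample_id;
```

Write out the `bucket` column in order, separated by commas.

sample_id=900: site='lake' → outer ELSE → other
sample_id=901: site='lake' → outer ELSE → other
sample_id=902: site='river' → inner[turbidity >= 65] → 25
sample_id=903: site='sea' → outer ELSE → other
sample_id=904: site='lake' → outer ELSE → other
sample_id=905: site='well' → outer ELSE → other
sample_id=906: site='sea' → outer ELSE → other
sample_id=907: site='river' → inner[turbidity >= 44] → 45
sample_id=908: site='tap' → outer ELSE → other
sample_id=909: site='lake' → outer ELSE → other
sample_id=910: site='sea' → outer ELSE → other

other, other, 25, other, other, other, other, 45, other, other, other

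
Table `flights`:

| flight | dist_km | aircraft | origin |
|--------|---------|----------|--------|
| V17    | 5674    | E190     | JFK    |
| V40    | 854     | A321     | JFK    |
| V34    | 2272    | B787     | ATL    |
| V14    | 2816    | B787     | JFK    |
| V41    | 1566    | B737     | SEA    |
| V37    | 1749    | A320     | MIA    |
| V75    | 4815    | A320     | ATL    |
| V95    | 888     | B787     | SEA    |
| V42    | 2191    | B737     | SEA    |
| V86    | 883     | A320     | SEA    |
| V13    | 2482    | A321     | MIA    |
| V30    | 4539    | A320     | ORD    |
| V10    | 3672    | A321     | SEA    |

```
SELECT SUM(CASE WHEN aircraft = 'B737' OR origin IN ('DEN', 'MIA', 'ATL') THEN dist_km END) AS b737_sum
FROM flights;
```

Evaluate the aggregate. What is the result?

flight=V17: ✗
flight=V40: ✗
flight=V34: ✓ → 2272
flight=V14: ✗
flight=V41: ✓ → 1566
flight=V37: ✓ → 1749
flight=V75: ✓ → 4815
flight=V95: ✗
flight=V42: ✓ → 2191
flight=V86: ✗
flight=V13: ✓ → 2482
flight=V30: ✗
flight=V10: ✗
b737_sum = 2272 + 1566 + 1749 + 4815 + 2191 + 2482 = 15075

15075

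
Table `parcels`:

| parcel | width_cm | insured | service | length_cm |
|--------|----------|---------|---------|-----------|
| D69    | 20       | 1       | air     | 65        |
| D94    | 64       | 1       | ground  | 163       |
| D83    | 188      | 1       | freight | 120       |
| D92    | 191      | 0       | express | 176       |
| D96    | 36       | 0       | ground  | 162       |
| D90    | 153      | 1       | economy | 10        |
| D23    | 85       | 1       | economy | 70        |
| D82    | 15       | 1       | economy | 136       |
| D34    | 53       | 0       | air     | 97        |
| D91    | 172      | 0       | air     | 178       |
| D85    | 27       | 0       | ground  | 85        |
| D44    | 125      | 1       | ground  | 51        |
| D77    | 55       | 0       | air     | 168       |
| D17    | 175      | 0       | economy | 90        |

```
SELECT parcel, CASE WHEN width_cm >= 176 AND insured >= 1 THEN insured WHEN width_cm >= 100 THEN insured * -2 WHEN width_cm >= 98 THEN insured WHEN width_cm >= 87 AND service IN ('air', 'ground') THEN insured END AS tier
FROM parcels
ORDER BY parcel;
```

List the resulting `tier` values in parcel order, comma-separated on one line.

0, NULL, NULL, -2, NULL, NULL, NULL, 1, NULL, -2, 0, 0, NULL, NULL

parcel=D17: width_cm >= 100 → 0
parcel=D23: (no match → NULL) → NULL
parcel=D34: (no match → NULL) → NULL
parcel=D44: width_cm >= 100 → -2
parcel=D69: (no match → NULL) → NULL
parcel=D77: (no match → NULL) → NULL
parcel=D82: (no match → NULL) → NULL
parcel=D83: width_cm >= 176 AND insured >= 1 → 1
parcel=D85: (no match → NULL) → NULL
parcel=D90: width_cm >= 100 → -2
parcel=D91: width_cm >= 100 → 0
parcel=D92: width_cm >= 100 → 0
parcel=D94: (no match → NULL) → NULL
parcel=D96: (no match → NULL) → NULL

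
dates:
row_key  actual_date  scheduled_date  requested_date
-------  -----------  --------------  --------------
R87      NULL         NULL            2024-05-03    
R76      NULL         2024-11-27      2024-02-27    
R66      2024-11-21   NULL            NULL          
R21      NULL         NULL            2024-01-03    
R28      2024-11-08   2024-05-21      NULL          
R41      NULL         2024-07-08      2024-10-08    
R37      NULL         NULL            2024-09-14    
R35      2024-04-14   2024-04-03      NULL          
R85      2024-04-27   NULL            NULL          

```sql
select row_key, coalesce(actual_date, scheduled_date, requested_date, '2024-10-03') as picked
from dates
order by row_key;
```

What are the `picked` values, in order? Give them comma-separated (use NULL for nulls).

2024-01-03, 2024-11-08, 2024-04-14, 2024-09-14, 2024-07-08, 2024-11-21, 2024-11-27, 2024-04-27, 2024-05-03

row_key=R21: actual_date=NULL, scheduled_date=NULL, requested_date=2024-01-03 → 2024-01-03
row_key=R28: actual_date=2024-11-08 → 2024-11-08
row_key=R35: actual_date=2024-04-14 → 2024-04-14
row_key=R37: actual_date=NULL, scheduled_date=NULL, requested_date=2024-09-14 → 2024-09-14
row_key=R41: actual_date=NULL, scheduled_date=2024-07-08 → 2024-07-08
row_key=R66: actual_date=2024-11-21 → 2024-11-21
row_key=R76: actual_date=NULL, scheduled_date=2024-11-27 → 2024-11-27
row_key=R85: actual_date=2024-04-27 → 2024-04-27
row_key=R87: actual_date=NULL, scheduled_date=NULL, requested_date=2024-05-03 → 2024-05-03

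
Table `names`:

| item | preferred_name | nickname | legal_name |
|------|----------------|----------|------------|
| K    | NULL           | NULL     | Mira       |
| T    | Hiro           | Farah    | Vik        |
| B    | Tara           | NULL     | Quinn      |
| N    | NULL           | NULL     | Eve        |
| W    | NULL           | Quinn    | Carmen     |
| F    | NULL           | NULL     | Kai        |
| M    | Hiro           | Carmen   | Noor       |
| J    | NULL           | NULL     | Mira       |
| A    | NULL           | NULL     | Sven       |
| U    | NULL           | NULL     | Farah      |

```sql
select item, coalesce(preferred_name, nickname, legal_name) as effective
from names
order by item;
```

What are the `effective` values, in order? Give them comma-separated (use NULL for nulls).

Sven, Tara, Kai, Mira, Mira, Hiro, Eve, Hiro, Farah, Quinn

item=A: preferred_name=NULL, nickname=NULL, legal_name=Sven → Sven
item=B: preferred_name=Tara → Tara
item=F: preferred_name=NULL, nickname=NULL, legal_name=Kai → Kai
item=J: preferred_name=NULL, nickname=NULL, legal_name=Mira → Mira
item=K: preferred_name=NULL, nickname=NULL, legal_name=Mira → Mira
item=M: preferred_name=Hiro → Hiro
item=N: preferred_name=NULL, nickname=NULL, legal_name=Eve → Eve
item=T: preferred_name=Hiro → Hiro
item=U: preferred_name=NULL, nickname=NULL, legal_name=Farah → Farah
item=W: preferred_name=NULL, nickname=Quinn → Quinn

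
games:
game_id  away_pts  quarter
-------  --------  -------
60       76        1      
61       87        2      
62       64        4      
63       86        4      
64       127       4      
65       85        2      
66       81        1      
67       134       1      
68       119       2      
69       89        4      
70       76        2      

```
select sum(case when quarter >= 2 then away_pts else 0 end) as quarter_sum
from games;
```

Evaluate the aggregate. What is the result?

733

game_id=60: ✗
game_id=61: ✓ → 87
game_id=62: ✓ → 64
game_id=63: ✓ → 86
game_id=64: ✓ → 127
game_id=65: ✓ → 85
game_id=66: ✗
game_id=67: ✗
game_id=68: ✓ → 119
game_id=69: ✓ → 89
game_id=70: ✓ → 76
quarter_sum = 87 + 64 + 86 + 127 + 85 + 119 + 89 + 76 = 733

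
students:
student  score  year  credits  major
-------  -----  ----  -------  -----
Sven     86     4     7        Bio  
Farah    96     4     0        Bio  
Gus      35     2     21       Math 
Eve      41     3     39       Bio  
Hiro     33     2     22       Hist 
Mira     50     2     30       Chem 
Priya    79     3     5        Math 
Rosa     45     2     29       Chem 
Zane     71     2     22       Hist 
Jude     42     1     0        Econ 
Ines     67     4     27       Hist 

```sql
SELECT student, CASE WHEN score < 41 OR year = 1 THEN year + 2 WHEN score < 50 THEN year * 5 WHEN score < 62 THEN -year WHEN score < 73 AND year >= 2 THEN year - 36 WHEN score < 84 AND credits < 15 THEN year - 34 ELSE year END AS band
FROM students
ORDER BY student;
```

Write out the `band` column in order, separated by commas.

student=Eve: score < 50 → 15
student=Farah: ELSE → 4
student=Gus: score < 41 OR year = 1 → 4
student=Hiro: score < 41 OR year = 1 → 4
student=Ines: score < 73 AND year >= 2 → -32
student=Jude: score < 41 OR year = 1 → 3
student=Mira: score < 62 → -2
student=Priya: score < 84 AND credits < 15 → -31
student=Rosa: score < 50 → 10
student=Sven: ELSE → 4
student=Zane: score < 73 AND year >= 2 → -34

15, 4, 4, 4, -32, 3, -2, -31, 10, 4, -34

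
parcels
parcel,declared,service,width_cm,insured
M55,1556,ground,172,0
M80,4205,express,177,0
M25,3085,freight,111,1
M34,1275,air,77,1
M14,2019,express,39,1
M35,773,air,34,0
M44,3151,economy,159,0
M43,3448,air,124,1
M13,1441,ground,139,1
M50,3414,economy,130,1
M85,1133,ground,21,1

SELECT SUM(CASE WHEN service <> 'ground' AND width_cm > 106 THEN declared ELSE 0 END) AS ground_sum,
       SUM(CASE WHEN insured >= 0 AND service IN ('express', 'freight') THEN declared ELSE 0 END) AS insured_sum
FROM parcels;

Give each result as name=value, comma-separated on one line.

[ground_sum: service <> 'ground' AND width_cm > 106]
parcel=M55: ✗
parcel=M80: ✓ → 4205
parcel=M25: ✓ → 3085
parcel=M34: ✗
parcel=M14: ✗
parcel=M35: ✗
parcel=M44: ✓ → 3151
parcel=M43: ✓ → 3448
parcel=M13: ✗
parcel=M50: ✓ → 3414
parcel=M85: ✗
ground_sum = 4205 + 3085 + 3151 + 3448 + 3414 = 17303
—
[insured_sum: insured >= 0 AND service IN ('express', 'freight')]
parcel=M55: ✗
parcel=M80: ✓ → 4205
parcel=M25: ✓ → 3085
parcel=M34: ✗
parcel=M14: ✓ → 2019
parcel=M35: ✗
parcel=M44: ✗
parcel=M43: ✗
parcel=M13: ✗
parcel=M50: ✗
parcel=M85: ✗
insured_sum = 4205 + 3085 + 2019 = 9309

ground_sum=17303, insured_sum=9309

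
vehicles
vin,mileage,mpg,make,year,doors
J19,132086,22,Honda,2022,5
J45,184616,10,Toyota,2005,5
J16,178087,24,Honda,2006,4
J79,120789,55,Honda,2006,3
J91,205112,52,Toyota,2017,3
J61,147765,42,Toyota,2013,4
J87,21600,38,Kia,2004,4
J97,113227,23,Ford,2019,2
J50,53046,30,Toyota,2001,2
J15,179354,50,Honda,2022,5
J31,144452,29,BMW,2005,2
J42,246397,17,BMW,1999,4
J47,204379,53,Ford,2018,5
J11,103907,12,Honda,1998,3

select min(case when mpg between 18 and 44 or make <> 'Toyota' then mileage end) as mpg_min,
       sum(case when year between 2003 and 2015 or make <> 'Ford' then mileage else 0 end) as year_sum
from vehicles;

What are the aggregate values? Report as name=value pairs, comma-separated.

[mpg_min: mpg between 18 and 44 or make <> 'Toyota']
vin=J19: ✓ → 132086
vin=J45: ✗
vin=J16: ✓ → 178087
vin=J79: ✓ → 120789
vin=J91: ✗
vin=J61: ✓ → 147765
vin=J87: ✓ → 21600
vin=J97: ✓ → 113227
vin=J50: ✓ → 53046
vin=J15: ✓ → 179354
vin=J31: ✓ → 144452
vin=J42: ✓ → 246397
vin=J47: ✓ → 204379
vin=J11: ✓ → 103907
mpg_min = MIN(132086, 178087, 120789, 147765, 21600, 113227, 53046, 179354, 144452, 246397, 204379, 103907) = 21600
—
[year_sum: year between 2003 and 2015 or make <> 'Ford']
vin=J19: ✓ → 132086
vin=J45: ✓ → 184616
vin=J16: ✓ → 178087
vin=J79: ✓ → 120789
vin=J91: ✓ → 205112
vin=J61: ✓ → 147765
vin=J87: ✓ → 21600
vin=J97: ✗
vin=J50: ✓ → 53046
vin=J15: ✓ → 179354
vin=J31: ✓ → 144452
vin=J42: ✓ → 246397
vin=J47: ✗
vin=J11: ✓ → 103907
year_sum = 132086 + 184616 + 178087 + 120789 + 205112 + 147765 + 21600 + 53046 + 179354 + 144452 + 246397 + 103907 = 1717211

mpg_min=21600, year_sum=1717211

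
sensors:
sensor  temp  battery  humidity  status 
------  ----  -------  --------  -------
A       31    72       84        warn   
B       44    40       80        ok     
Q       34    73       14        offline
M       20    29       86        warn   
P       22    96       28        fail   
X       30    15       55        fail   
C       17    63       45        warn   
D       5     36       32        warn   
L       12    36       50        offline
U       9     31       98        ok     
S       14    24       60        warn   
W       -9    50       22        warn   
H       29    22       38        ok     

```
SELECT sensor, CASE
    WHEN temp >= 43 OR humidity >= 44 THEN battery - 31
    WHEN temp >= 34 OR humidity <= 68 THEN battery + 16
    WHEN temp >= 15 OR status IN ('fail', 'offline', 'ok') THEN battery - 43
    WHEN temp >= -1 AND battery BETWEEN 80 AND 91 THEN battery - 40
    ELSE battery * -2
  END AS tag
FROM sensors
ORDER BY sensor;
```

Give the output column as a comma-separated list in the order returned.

sensor=A: temp >= 43 OR humidity >= 44 → 41
sensor=B: temp >= 43 OR humidity >= 44 → 9
sensor=C: temp >= 43 OR humidity >= 44 → 32
sensor=D: temp >= 34 OR humidity <= 68 → 52
sensor=H: temp >= 34 OR humidity <= 68 → 38
sensor=L: temp >= 43 OR humidity >= 44 → 5
sensor=M: temp >= 43 OR humidity >= 44 → -2
sensor=P: temp >= 34 OR humidity <= 68 → 112
sensor=Q: temp >= 34 OR humidity <= 68 → 89
sensor=S: temp >= 43 OR humidity >= 44 → -7
sensor=U: temp >= 43 OR humidity >= 44 → 0
sensor=W: temp >= 34 OR humidity <= 68 → 66
sensor=X: temp >= 43 OR humidity >= 44 → -16

41, 9, 32, 52, 38, 5, -2, 112, 89, -7, 0, 66, -16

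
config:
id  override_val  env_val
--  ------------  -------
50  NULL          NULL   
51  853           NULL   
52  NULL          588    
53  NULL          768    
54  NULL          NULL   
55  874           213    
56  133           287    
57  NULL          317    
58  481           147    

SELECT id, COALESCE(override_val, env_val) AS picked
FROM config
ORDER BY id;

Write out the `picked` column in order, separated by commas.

NULL, 853, 588, 768, NULL, 874, 133, 317, 481

id=50: override_val=NULL, env_val=NULL (all NULL) → NULL
id=51: override_val=853 → 853
id=52: override_val=NULL, env_val=588 → 588
id=53: override_val=NULL, env_val=768 → 768
id=54: override_val=NULL, env_val=NULL (all NULL) → NULL
id=55: override_val=874 → 874
id=56: override_val=133 → 133
id=57: override_val=NULL, env_val=317 → 317
id=58: override_val=481 → 481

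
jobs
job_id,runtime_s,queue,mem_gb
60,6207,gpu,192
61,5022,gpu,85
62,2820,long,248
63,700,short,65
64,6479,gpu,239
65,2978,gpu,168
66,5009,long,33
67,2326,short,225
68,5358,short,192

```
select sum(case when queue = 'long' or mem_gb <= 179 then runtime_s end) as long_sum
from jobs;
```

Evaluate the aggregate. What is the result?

job_id=60: ✗
job_id=61: ✓ → 5022
job_id=62: ✓ → 2820
job_id=63: ✓ → 700
job_id=64: ✗
job_id=65: ✓ → 2978
job_id=66: ✓ → 5009
job_id=67: ✗
job_id=68: ✗
long_sum = 5022 + 2820 + 700 + 2978 + 5009 = 16529

16529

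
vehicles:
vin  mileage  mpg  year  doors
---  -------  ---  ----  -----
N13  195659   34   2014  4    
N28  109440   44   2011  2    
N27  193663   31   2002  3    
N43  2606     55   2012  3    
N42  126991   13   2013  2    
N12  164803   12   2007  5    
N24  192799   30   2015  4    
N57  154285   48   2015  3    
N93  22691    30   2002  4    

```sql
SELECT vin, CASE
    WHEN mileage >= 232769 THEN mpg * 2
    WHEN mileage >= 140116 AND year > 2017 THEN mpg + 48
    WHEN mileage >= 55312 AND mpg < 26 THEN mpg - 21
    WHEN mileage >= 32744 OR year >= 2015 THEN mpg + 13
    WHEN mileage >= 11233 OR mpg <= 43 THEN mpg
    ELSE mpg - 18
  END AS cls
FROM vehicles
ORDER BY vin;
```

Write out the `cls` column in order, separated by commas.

vin=N12: mileage >= 55312 AND mpg < 26 → -9
vin=N13: mileage >= 32744 OR year >= 2015 → 47
vin=N24: mileage >= 32744 OR year >= 2015 → 43
vin=N27: mileage >= 32744 OR year >= 2015 → 44
vin=N28: mileage >= 32744 OR year >= 2015 → 57
vin=N42: mileage >= 55312 AND mpg < 26 → -8
vin=N43: ELSE → 37
vin=N57: mileage >= 32744 OR year >= 2015 → 61
vin=N93: mileage >= 11233 OR mpg <= 43 → 30

-9, 47, 43, 44, 57, -8, 37, 61, 30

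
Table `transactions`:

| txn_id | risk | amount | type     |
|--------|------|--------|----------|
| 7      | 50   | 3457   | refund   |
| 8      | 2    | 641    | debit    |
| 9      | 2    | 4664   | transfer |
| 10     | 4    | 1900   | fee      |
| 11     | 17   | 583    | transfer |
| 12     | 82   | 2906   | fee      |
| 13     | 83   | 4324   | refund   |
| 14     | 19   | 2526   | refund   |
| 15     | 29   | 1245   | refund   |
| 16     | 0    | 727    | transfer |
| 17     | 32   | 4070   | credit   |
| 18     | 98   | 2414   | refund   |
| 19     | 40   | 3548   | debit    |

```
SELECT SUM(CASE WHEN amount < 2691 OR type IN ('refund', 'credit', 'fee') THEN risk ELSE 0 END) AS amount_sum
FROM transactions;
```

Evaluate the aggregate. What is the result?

416

txn_id=7: ✓ → 50
txn_id=8: ✓ → 2
txn_id=9: ✗
txn_id=10: ✓ → 4
txn_id=11: ✓ → 17
txn_id=12: ✓ → 82
txn_id=13: ✓ → 83
txn_id=14: ✓ → 19
txn_id=15: ✓ → 29
txn_id=16: ✓ → 0
txn_id=17: ✓ → 32
txn_id=18: ✓ → 98
txn_id=19: ✗
amount_sum = 50 + 2 + 4 + 17 + 82 + 83 + 19 + 29 + 32 + 98 = 416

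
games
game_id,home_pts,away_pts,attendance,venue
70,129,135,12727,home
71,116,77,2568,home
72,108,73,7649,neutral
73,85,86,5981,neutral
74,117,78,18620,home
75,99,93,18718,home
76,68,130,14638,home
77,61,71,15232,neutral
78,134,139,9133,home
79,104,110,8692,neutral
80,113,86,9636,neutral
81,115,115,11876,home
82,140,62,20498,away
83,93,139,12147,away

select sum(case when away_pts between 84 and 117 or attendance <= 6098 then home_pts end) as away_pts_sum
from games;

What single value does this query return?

632

game_id=70: ✗
game_id=71: ✓ → 116
game_id=72: ✗
game_id=73: ✓ → 85
game_id=74: ✗
game_id=75: ✓ → 99
game_id=76: ✗
game_id=77: ✗
game_id=78: ✗
game_id=79: ✓ → 104
game_id=80: ✓ → 113
game_id=81: ✓ → 115
game_id=82: ✗
game_id=83: ✗
away_pts_sum = 116 + 85 + 99 + 104 + 113 + 115 = 632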